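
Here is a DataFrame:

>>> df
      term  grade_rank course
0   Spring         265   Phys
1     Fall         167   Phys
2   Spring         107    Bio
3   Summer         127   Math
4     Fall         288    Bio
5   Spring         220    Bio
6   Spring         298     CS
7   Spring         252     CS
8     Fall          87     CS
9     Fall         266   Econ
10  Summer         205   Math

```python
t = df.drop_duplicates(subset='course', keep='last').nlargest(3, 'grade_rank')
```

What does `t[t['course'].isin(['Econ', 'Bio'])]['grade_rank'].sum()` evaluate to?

486

drop duplicate course (keep=last):
      term  grade_rank course
1     Fall         167   Phys
5   Spring         220    Bio
8     Fall          87     CS
9     Fall         266   Econ
10  Summer         205   Math
take 3 rows with largest grade_rank:
      term  grade_rank course
9     Fall         266   Econ
5   Spring         220    Bio
10  Summer         205   Math
filter rows where course in ['Econ', 'Bio']:
     term  grade_rank course
9    Fall         266   Econ
5  Spring         220    Bio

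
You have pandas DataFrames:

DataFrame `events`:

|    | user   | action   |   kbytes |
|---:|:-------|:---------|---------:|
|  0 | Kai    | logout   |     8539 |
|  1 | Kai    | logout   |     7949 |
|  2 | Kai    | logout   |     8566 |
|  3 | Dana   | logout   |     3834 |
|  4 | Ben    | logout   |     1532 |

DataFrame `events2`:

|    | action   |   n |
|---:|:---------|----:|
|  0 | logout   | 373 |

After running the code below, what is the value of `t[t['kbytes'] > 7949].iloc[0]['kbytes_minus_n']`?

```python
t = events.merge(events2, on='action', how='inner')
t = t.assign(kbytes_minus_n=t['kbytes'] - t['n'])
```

8166

merge on 'action' (how='inner') → 5 rows:
   user  action  kbytes    n
0   Kai  logout    8539  373
1   Kai  logout    7949  373
2   Kai  logout    8566  373
3  Dana  logout    3834  373
4   Ben  logout    1532  373
add column kbytes_minus_n = t['kbytes'] - t['n']:
   user  action  kbytes    n  kbytes_minus_n
0   Kai  logout    8539  373            8166
1   Kai  logout    7949  373            7576
2   Kai  logout    8566  373            8193
3  Dana  logout    3834  373            3461
4   Ben  logout    1532  373            1159
filter rows where kbytes > 7949:
  user  action  kbytes    n  kbytes_minus_n
0  Kai  logout    8539  373            8166
2  Kai  logout    8566  373            8193
So iloc[0]['kbytes_minus_n'] = 8166.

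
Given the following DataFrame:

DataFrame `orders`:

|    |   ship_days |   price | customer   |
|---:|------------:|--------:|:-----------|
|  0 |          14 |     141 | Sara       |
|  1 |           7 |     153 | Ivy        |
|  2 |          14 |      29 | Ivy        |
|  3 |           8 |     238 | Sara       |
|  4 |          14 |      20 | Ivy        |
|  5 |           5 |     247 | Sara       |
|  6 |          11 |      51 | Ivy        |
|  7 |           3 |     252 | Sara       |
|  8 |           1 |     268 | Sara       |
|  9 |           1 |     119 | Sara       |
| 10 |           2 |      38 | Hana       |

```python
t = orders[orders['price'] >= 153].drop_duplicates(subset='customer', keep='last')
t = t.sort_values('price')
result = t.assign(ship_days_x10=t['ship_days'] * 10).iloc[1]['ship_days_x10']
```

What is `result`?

10

filter rows where price >= 153:
   ship_days  price customer
1          7    153      Ivy
3          8    238     Sara
5          5    247     Sara
7          3    252     Sara
8          1    268     Sara
drop duplicate customer (keep=last):
   ship_days  price customer
1          7    153      Ivy
8          1    268     Sara
sort by price:
   ship_days  price customer
1          7    153      Ivy
8          1    268     Sara
add column ship_days_x10 = t['ship_days'] * 10:
   ship_days  price customer  ship_days_x10
1          7    153      Ivy             70
8          1    268     Sara             10
So iloc[1]['ship_days_x10'] = 10.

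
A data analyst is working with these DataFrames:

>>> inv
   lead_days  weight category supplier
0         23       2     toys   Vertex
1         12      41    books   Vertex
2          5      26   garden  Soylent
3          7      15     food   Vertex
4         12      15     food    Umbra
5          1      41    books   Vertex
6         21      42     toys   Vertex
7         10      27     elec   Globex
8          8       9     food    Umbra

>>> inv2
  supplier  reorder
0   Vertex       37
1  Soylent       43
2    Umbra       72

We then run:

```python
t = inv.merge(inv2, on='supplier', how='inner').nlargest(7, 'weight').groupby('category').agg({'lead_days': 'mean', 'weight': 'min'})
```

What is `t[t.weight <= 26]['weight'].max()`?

26

merge on 'supplier' (how='inner') → 8 rows:
   lead_days  weight category supplier  reorder
0         23       2     toys   Vertex       37
1         12      41    books   Vertex       37
2          5      26   garden  Soylent       43
3          7      15     food   Vertex       37
4         12      15     food    Umbra       72
5          1      41    books   Vertex       37
6         21      42     toys   Vertex       37
7          8       9     food    Umbra       72
take 7 rows with largest weight:
   lead_days  weight category supplier  reorder
6         21      42     toys   Vertex       37
1         12      41    books   Vertex       37
5          1      41    books   Vertex       37
2          5      26   garden  Soylent       43
3          7      15     food   Vertex       37
4         12      15     food    Umbra       72
7          8       9     food    Umbra       72
group by category: mean(lead_days), min(weight):
          lead_days  weight
category                   
books           6.5      41
food            9.0       9
garden          5.0      26
toys           21.0      42
filter rows where weight <= 26:
          lead_days  weight
category                   
food            9.0       9
garden          5.0      26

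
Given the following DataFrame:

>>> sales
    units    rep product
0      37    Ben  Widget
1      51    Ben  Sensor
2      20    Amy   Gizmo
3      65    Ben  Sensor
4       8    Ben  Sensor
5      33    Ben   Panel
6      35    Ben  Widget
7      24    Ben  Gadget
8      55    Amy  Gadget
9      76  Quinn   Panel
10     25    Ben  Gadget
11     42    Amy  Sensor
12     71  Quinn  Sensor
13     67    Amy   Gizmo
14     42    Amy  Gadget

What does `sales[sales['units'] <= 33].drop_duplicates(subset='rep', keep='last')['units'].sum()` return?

45

filter rows where units <= 33:
    units  rep product
2      20  Amy   Gizmo
4       8  Ben  Sensor
5      33  Ben   Panel
7      24  Ben  Gadget
10     25  Ben  Gadget
drop duplicate rep (keep=last):
    units  rep product
2      20  Amy   Gizmo
10     25  Ben  Gadget
Then the sum of column 'units': 45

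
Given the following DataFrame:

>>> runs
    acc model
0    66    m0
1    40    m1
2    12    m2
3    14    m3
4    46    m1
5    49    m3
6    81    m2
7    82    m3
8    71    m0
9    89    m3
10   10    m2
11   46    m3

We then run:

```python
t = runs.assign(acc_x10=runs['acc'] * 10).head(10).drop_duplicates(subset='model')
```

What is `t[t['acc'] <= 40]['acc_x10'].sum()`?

660

add column acc_x10 = runs['acc'] * 10:
    acc model  acc_x10
0    66    m0      660
1    40    m1      400
2    12    m2      120
3    14    m3      140
4    46    m1      460
5    49    m3      490
6    81    m2      810
7    82    m3      820
8    71    m0      710
9    89    m3      890
10   10    m2      100
11   46    m3      460
take first 10 rows:
   acc model  acc_x10
0   66    m0      660
1   40    m1      400
2   12    m2      120
3   14    m3      140
4   46    m1      460
5   49    m3      490
6   81    m2      810
7   82    m3      820
8   71    m0      710
9   89    m3      890
drop duplicate model (keep=first):
   acc model  acc_x10
0   66    m0      660
1   40    m1      400
2   12    m2      120
3   14    m3      140
filter rows where acc <= 40:
   acc model  acc_x10
1   40    m1      400
2   12    m2      120
3   14    m3      140
Hence 660.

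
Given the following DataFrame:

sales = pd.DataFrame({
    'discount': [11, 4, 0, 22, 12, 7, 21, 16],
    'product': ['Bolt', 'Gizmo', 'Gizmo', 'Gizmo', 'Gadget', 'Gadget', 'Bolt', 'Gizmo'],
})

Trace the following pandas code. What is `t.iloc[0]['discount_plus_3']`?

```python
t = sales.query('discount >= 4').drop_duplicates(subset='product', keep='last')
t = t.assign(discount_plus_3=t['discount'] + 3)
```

10

filter rows where discount >= 4:
   discount product
0        11    Bolt
1         4   Gizmo
3        22   Gizmo
4        12  Gadget
5         7  Gadget
6        21    Bolt
7        16   Gizmo
drop duplicate product (keep=last):
   discount product
5         7  Gadget
6        21    Bolt
7        16   Gizmo
add column discount_plus_3 = t['discount'] + 3:
   discount product  discount_plus_3
5         7  Gadget               10
6        21    Bolt               24
7        16   Gizmo               19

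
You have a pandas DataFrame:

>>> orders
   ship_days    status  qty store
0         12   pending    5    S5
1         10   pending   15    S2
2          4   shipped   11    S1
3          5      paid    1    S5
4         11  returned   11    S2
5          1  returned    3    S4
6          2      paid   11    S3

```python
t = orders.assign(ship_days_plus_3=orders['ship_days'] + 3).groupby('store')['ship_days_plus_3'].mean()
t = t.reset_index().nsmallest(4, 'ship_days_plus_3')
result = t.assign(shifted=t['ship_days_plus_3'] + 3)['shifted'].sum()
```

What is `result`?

39.5

add column ship_days_plus_3 = orders['ship_days'] + 3:
   ship_days    status  qty store  ship_days_plus_3
0         12   pending    5    S5                15
1         10   pending   15    S2                13
2          4   shipped   11    S1                 7
3          5      paid    1    S5                 8
4         11  returned   11    S2                14
5          1  returned    3    S4                 4
6          2      paid   11    S3                 5
group by store, mean of ship_days_plus_3:
store
S1     7.0
S2    13.5
S3     5.0
S4     4.0
S5    11.5
Name: ship_days_plus_3, dtype: float64
reset_index():
  store  ship_days_plus_3
0    S1               7.0
1    S2              13.5
2    S3               5.0
3    S4               4.0
4    S5              11.5
take 4 rows with smallest ship_days_plus_3:
  store  ship_days_plus_3
3    S4               4.0
2    S3               5.0
0    S1               7.0
4    S5              11.5
add column shifted = t['ship_days_plus_3'] + 3:
  store  ship_days_plus_3  shifted
3    S4               4.0      7.0
2    S3               5.0      8.0
0    S1               7.0     10.0
4    S5              11.5     14.5
So sum() = 39.5.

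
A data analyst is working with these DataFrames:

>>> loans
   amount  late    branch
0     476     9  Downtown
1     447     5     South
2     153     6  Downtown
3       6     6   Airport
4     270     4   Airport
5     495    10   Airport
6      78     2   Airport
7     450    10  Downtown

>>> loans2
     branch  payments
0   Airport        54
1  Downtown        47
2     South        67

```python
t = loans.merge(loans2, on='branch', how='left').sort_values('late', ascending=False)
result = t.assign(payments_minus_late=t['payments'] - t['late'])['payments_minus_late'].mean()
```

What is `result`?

46.5

merge on 'branch' (how='left') → 8 rows:
   amount  late    branch  payments
0     476     9  Downtown        47
1     447     5     South        67
2     153     6  Downtown        47
3       6     6   Airport        54
4     270     4   Airport        54
5     495    10   Airport        54
6      78     2   Airport        54
7     450    10  Downtown        47
sort by late descending:
   amount  late    branch  payments
5     495    10   Airport        54
7     450    10  Downtown        47
0     476     9  Downtown        47
2     153     6  Downtown        47
3       6     6   Airport        54
1     447     5     South        67
4     270     4   Airport        54
6      78     2   Airport        54
add column payments_minus_late = t['payments'] - t['late']:
   amount  late    branch  payments  payments_minus_late
5     495    10   Airport        54                   44
7     450    10  Downtown        47                   37
0     476     9  Downtown        47                   38
2     153     6  Downtown        47                   41
3       6     6   Airport        54                   48
1     447     5     South        67                   62
4     270     4   Airport        54                   50
6      78     2   Airport        54                   52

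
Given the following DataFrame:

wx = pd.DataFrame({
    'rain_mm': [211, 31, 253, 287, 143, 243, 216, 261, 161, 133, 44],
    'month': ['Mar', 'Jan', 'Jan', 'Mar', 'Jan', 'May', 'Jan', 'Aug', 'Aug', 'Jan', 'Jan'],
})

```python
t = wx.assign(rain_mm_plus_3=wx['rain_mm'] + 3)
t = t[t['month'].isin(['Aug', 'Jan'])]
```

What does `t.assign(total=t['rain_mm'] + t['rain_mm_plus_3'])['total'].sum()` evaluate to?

2508

add column rain_mm_plus_3 = wx['rain_mm'] + 3:
    rain_mm month  rain_mm_plus_3
0       211   Mar             214
1        31   Jan              34
2       253   Jan             256
3       287   Mar             290
4       143   Jan             146
5       243   May             246
6       216   Jan             219
7       261   Aug             264
8       161   Aug             164
9       133   Jan             136
10       44   Jan              47
filter rows where month in ['Aug', 'Jan']:
    rain_mm month  rain_mm_plus_3
1        31   Jan              34
2       253   Jan             256
4       143   Jan             146
6       216   Jan             219
7       261   Aug             264
8       161   Aug             164
9       133   Jan             136
10       44   Jan              47
add column total = t['rain_mm'] + t['rain_mm_plus_3']:
    rain_mm month  rain_mm_plus_3  total
1        31   Jan              34     65
2       253   Jan             256    509
4       143   Jan             146    289
6       216   Jan             219    435
7       261   Aug             264    525
8       161   Aug             164    325
9       133   Jan             136    269
10       44   Jan              47     91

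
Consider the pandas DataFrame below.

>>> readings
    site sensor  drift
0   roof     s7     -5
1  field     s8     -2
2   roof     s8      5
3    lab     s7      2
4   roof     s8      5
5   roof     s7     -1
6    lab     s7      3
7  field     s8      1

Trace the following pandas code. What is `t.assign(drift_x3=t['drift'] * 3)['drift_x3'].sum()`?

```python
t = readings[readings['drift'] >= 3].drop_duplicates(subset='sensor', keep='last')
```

24

filter rows where drift >= 3:
   site sensor  drift
2  roof     s8      5
4  roof     s8      5
6   lab     s7      3
drop duplicate sensor (keep=last):
   site sensor  drift
4  roof     s8      5
6   lab     s7      3
add column drift_x3 = t['drift'] * 3:
   site sensor  drift  drift_x3
4  roof     s8      5        15
6   lab     s7      3         9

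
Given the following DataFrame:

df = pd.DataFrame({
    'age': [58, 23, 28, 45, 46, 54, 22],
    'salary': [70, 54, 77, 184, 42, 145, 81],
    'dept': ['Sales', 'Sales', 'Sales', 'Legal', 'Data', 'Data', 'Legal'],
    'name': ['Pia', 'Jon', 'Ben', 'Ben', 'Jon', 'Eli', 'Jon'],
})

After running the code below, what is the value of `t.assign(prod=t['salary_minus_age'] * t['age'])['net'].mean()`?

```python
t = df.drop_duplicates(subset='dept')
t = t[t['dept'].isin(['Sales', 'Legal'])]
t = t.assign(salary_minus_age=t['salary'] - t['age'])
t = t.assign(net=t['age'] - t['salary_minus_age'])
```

drop duplicate dept (keep=first):
   age  salary   dept name
0   58      70  Sales  Pia
3   45     184  Legal  Ben
4   46      42   Data  Jon
filter rows where dept in ['Sales', 'Legal']:
   age  salary   dept name
0   58      70  Sales  Pia
3   45     184  Legal  Ben
add column salary_minus_age = t['salary'] - t['age']:
   age  salary   dept name  salary_minus_age
0   58      70  Sales  Pia                12
3   45     184  Legal  Ben               139
add column net = t['age'] - t['salary_minus_age']:
   age  salary   dept name  salary_minus_age  net
0   58      70  Sales  Pia                12   46
3   45     184  Legal  Ben               139  -94
add column prod = t['salary_minus_age'] * t['age']:
   age  salary   dept name  salary_minus_age  net  prod
0   58      70  Sales  Pia                12   46   696
3   45     184  Legal  Ben               139  -94  6255
The mean of column 'net' is -24.0.

-24.0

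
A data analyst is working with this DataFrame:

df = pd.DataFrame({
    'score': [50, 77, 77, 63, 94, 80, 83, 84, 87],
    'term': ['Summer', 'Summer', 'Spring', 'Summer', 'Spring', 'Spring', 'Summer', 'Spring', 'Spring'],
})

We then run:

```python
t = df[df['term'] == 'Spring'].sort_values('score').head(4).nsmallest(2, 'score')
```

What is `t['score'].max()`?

filter rows where term == 'Spring':
   score    term
2     77  Spring
4     94  Spring
5     80  Spring
7     84  Spring
8     87  Spring
sort by score:
   score    term
2     77  Spring
5     80  Spring
7     84  Spring
8     87  Spring
4     94  Spring
take first 4 rows:
   score    term
2     77  Spring
5     80  Spring
7     84  Spring
8     87  Spring
take 2 rows with smallest score:
   score    term
2     77  Spring
5     80  Spring

80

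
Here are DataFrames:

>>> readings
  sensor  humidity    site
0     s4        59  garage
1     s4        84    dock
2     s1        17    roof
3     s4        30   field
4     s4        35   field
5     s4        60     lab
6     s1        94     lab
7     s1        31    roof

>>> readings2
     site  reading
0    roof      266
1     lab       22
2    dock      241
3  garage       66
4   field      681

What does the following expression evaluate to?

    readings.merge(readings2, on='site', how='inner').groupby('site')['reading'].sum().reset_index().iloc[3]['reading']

44

merge on 'site' (how='inner') → 8 rows:
  sensor  humidity    site  reading
0     s4        59  garage       66
1     s4        84    dock      241
2     s1        17    roof      266
3     s4        30   field      681
4     s4        35   field      681
5     s4        60     lab       22
6     s1        94     lab       22
7     s1        31    roof      266
group by site, sum of reading:
site
dock       241
field     1362
garage      66
lab         44
roof       532
Name: reading, dtype: int64
reset_index():
     site  reading
0    dock      241
1   field     1362
2  garage       66
3     lab       44
4    roof      532
The value at position 3, column 'reading' is 44.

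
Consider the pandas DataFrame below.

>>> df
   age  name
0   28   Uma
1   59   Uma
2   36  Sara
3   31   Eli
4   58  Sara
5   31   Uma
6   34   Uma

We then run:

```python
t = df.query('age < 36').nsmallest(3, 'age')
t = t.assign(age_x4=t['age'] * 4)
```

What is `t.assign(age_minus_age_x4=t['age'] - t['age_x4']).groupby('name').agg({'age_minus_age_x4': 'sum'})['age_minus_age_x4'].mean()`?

-135.0

filter rows where age < 36:
   age name
0   28  Uma
3   31  Eli
5   31  Uma
6   34  Uma
take 3 rows with smallest age:
   age name
0   28  Uma
3   31  Eli
5   31  Uma
add column age_x4 = t['age'] * 4:
   age name  age_x4
0   28  Uma     112
3   31  Eli     124
5   31  Uma     124
add column age_minus_age_x4 = t['age'] - t['age_x4']:
   age name  age_x4  age_minus_age_x4
0   28  Uma     112               -84
3   31  Eli     124               -93
5   31  Uma     124               -93
group by name, sum of age_minus_age_x4:
      age_minus_age_x4
name                  
Eli                -93
Uma               -177
Reading off the mean of column 'age_minus_age_x4', we get -135.0.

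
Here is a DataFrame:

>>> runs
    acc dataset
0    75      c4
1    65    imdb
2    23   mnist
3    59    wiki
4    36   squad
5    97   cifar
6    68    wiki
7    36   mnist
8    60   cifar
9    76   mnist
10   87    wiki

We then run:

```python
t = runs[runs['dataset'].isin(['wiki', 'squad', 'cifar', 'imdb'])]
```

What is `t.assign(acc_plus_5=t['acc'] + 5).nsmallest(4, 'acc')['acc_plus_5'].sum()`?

filter rows where dataset in ['wiki', 'squad', 'cifar', 'imdb']:
    acc dataset
1    65    imdb
3    59    wiki
4    36   squad
5    97   cifar
6    68    wiki
8    60   cifar
10   87    wiki
add column acc_plus_5 = t['acc'] + 5:
    acc dataset  acc_plus_5
1    65    imdb          70
3    59    wiki          64
4    36   squad          41
5    97   cifar         102
6    68    wiki          73
8    60   cifar          65
10   87    wiki          92
take 4 rows with smallest acc:
   acc dataset  acc_plus_5
4   36   squad          41
3   59    wiki          64
8   60   cifar          65
1   65    imdb          70
So sum() = 240.

240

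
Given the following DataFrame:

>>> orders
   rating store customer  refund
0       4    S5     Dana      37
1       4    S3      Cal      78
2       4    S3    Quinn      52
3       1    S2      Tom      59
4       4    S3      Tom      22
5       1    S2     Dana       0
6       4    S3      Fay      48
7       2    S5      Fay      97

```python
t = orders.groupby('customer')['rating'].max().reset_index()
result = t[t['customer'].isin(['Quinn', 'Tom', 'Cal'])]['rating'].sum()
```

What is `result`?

group by customer, max of rating:
customer
Cal      4
Dana     4
Fay      4
Quinn    4
Tom      4
Name: rating, dtype: int64
reset_index():
  customer  rating
0      Cal       4
1     Dana       4
2      Fay       4
3    Quinn       4
4      Tom       4
filter rows where customer in ['Quinn', 'Tom', 'Cal']:
  customer  rating
0      Cal       4
3    Quinn       4
4      Tom       4
Taking the sum of column 'rating' gives 12.

12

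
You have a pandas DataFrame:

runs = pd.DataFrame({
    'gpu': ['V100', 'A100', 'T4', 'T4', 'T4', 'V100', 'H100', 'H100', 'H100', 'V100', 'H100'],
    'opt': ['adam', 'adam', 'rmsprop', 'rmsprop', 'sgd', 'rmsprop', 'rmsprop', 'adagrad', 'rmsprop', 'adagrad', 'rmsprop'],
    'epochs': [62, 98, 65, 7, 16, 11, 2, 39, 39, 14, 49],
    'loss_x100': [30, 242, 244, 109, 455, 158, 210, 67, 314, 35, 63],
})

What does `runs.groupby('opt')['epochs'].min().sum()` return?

group by opt, min of epochs:
opt
adagrad    14
adam       62
rmsprop     2
sgd        16
Name: epochs, dtype: int64

94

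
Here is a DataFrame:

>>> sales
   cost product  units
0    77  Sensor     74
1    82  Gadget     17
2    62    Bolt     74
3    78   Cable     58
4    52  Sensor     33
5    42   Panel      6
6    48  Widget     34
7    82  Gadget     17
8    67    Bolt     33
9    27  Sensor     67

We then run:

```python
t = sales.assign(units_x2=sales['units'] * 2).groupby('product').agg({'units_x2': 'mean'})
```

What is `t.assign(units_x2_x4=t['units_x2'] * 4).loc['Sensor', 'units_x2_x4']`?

add column units_x2 = sales['units'] * 2:
   cost product  units  units_x2
0    77  Sensor     74       148
1    82  Gadget     17        34
2    62    Bolt     74       148
3    78   Cable     58       116
4    52  Sensor     33        66
5    42   Panel      6        12
6    48  Widget     34        68
7    82  Gadget     17        34
8    67    Bolt     33        66
9    27  Sensor     67       134
group by product, mean of units_x2:
         units_x2
product          
Bolt        107.0
Cable       116.0
Gadget       34.0
Panel        12.0
Sensor      116.0
Widget       68.0
add column units_x2_x4 = t['units_x2'] * 4:
         units_x2  units_x2_x4
product                       
Bolt        107.0        428.0
Cable       116.0        464.0
Gadget       34.0        136.0
Panel        12.0         48.0
Sensor      116.0        464.0
Widget       68.0        272.0
value at row 'Sensor', column 'units_x2_x4' → 464.0

464.0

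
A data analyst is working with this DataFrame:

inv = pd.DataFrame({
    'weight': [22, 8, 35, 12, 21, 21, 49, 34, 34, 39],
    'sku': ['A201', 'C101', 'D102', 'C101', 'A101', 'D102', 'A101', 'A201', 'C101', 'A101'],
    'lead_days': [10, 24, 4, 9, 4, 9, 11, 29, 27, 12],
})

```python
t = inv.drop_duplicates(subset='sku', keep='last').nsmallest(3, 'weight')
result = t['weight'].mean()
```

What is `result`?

drop duplicate sku (keep=last):
   weight   sku  lead_days
5      21  D102          9
7      34  A201         29
8      34  C101         27
9      39  A101         12
take 3 rows with smallest weight:
   weight   sku  lead_days
5      21  D102          9
7      34  A201         29
8      34  C101         27
The mean of column 'weight' is 29.6666666667.

29.6666666667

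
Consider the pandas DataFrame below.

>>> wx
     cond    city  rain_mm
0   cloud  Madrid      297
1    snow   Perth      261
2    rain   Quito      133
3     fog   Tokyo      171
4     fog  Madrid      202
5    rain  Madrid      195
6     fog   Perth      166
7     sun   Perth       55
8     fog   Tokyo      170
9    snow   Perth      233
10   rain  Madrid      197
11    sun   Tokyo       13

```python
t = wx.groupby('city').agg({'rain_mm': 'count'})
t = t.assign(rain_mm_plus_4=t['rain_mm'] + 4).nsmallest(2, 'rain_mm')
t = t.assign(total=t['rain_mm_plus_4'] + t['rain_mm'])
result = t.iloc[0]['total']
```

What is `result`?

6

group by city, count of rain_mm:
        rain_mm
city           
Madrid        4
Perth         4
Quito         1
Tokyo         3
add column rain_mm_plus_4 = t['rain_mm'] + 4:
        rain_mm  rain_mm_plus_4
city                           
Madrid        4               8
Perth         4               8
Quito         1               5
Tokyo         3               7
take 2 rows with smallest rain_mm:
       rain_mm  rain_mm_plus_4
city                          
Quito        1               5
Tokyo        3               7
add column total = t['rain_mm_plus_4'] + t['rain_mm']:
       rain_mm  rain_mm_plus_4  total
city                                 
Quito        1               5      6
Tokyo        3               7     10
The value at position 0, column 'total' is 6.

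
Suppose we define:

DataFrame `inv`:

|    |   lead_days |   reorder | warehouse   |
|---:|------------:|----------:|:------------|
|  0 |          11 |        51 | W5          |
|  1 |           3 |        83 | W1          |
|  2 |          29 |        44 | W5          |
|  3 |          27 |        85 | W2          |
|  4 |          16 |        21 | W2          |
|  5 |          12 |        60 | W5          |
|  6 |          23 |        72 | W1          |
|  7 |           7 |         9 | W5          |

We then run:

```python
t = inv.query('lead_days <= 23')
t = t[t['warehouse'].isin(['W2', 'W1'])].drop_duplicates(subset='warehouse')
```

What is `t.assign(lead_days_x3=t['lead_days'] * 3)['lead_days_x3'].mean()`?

filter rows where lead_days <= 23:
   lead_days  reorder warehouse
0         11       51        W5
1          3       83        W1
4         16       21        W2
5         12       60        W5
6         23       72        W1
7          7        9        W5
filter rows where warehouse in ['W2', 'W1']:
   lead_days  reorder warehouse
1          3       83        W1
4         16       21        W2
6         23       72        W1
drop duplicate warehouse (keep=first):
   lead_days  reorder warehouse
1          3       83        W1
4         16       21        W2
add column lead_days_x3 = t['lead_days'] * 3:
   lead_days  reorder warehouse  lead_days_x3
1          3       83        W1             9
4         16       21        W2            48

28.5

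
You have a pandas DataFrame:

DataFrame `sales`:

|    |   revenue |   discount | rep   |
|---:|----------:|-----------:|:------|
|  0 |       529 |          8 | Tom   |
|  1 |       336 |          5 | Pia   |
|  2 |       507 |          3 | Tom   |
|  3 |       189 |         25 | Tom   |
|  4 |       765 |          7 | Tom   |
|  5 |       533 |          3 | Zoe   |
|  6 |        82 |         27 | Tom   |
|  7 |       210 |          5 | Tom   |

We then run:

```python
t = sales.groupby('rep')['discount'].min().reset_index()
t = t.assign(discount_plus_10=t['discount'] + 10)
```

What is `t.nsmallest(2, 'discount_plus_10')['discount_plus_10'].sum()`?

group by rep, min of discount:
rep
Pia    5
Tom    3
Zoe    3
Name: discount, dtype: int64
reset_index():
   rep  discount
0  Pia         5
1  Tom         3
2  Zoe         3
add column discount_plus_10 = t['discount'] + 10:
   rep  discount  discount_plus_10
0  Pia         5                15
1  Tom         3                13
2  Zoe         3                13
take 2 rows with smallest discount_plus_10:
   rep  discount  discount_plus_10
1  Tom         3                13
2  Zoe         3                13
So sum() = 26.

26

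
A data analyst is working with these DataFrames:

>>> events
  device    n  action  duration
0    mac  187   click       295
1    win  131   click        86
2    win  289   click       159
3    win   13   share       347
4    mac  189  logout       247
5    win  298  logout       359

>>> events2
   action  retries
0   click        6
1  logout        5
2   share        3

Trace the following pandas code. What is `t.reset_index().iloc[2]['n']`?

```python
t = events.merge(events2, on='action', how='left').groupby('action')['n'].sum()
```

13

merge on 'action' (how='left') → 6 rows:
  device    n  action  duration  retries
0    mac  187   click       295        6
1    win  131   click        86        6
2    win  289   click       159        6
3    win   13   share       347        3
4    mac  189  logout       247        5
5    win  298  logout       359        5
group by action, sum of n:
action
click     607
logout    487
share      13
Name: n, dtype: int64
reset_index():
   action    n
0   click  607
1  logout  487
2   share   13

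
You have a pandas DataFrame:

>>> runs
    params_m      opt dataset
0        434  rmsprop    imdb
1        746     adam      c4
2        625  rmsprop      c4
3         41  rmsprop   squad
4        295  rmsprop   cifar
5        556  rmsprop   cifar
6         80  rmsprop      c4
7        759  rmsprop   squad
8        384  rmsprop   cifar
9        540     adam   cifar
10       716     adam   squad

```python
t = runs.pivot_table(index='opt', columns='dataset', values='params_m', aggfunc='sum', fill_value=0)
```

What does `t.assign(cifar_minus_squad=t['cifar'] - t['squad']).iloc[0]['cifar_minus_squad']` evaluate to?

pivot: rows=opt, cols=dataset, sum(params_m):
dataset   c4  cifar  imdb  squad
opt                             
adam     746    540     0    716
rmsprop  705   1235   434    800
add column cifar_minus_squad = t['cifar'] - t['squad']:
dataset   c4  cifar  imdb  squad  cifar_minus_squad
opt                                                
adam     746    540     0    716               -176
rmsprop  705   1235   434    800                435
The value at position 0, column 'cifar_minus_squad' is -176.

-176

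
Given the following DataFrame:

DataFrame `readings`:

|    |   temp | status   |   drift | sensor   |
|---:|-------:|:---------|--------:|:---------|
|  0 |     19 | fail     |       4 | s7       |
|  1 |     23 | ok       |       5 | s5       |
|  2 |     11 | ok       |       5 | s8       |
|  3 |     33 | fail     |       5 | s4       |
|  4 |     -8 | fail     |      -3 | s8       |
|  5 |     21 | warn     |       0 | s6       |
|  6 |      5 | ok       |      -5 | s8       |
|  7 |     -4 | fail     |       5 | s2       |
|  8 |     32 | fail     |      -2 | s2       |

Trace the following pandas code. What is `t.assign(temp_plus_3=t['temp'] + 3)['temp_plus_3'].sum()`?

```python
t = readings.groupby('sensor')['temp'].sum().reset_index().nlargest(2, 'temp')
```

67

group by sensor, sum of temp:
sensor
s2    28
s4    33
s5    23
s6    21
s7    19
s8     8
Name: temp, dtype: int64
reset_index():
  sensor  temp
0     s2    28
1     s4    33
2     s5    23
3     s6    21
4     s7    19
5     s8     8
take 2 rows with largest temp:
  sensor  temp
1     s4    33
0     s2    28
add column temp_plus_3 = t['temp'] + 3:
  sensor  temp  temp_plus_3
1     s4    33           36
0     s2    28           31
Reading off the sum of column 'temp_plus_3', we get 67.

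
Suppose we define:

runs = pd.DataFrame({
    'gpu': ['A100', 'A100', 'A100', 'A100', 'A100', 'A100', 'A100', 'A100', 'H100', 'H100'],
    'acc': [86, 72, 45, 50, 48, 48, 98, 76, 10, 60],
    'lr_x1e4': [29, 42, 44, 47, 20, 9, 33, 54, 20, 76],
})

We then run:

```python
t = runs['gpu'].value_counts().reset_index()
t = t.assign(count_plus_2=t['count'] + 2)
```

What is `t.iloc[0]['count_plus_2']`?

10

value_counts of gpu:
gpu
A100    8
H100    2
Name: count, dtype: int64
reset_index():
    gpu  count
0  A100      8
1  H100      2
add column count_plus_2 = t['count'] + 2:
    gpu  count  count_plus_2
0  A100      8            10
1  H100      2             4
value at position 0, column 'count_plus_2' → 10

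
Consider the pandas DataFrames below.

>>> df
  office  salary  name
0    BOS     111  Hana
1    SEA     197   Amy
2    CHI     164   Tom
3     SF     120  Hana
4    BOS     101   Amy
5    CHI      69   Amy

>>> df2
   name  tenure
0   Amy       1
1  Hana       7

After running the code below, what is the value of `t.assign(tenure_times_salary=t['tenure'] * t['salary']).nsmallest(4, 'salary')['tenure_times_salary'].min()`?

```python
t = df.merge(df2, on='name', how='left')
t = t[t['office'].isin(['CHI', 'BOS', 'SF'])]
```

69.0

merge on 'name' (how='left') → 6 rows:
  office  salary  name  tenure
0    BOS     111  Hana     7.0
1    SEA     197   Amy     1.0
2    CHI     164   Tom     NaN
3     SF     120  Hana     7.0
4    BOS     101   Amy     1.0
5    CHI      69   Amy     1.0
filter rows where office in ['CHI', 'BOS', 'SF']:
  office  salary  name  tenure
0    BOS     111  Hana     7.0
2    CHI     164   Tom     NaN
3     SF     120  Hana     7.0
4    BOS     101   Amy     1.0
5    CHI      69   Amy     1.0
add column tenure_times_salary = t['tenure'] * t['salary']:
  office  salary  name  tenure  tenure_times_salary
0    BOS     111  Hana     7.0                777.0
2    CHI     164   Tom     NaN                  NaN
3     SF     120  Hana     7.0                840.0
4    BOS     101   Amy     1.0                101.0
5    CHI      69   Amy     1.0                 69.0
take 4 rows with smallest salary:
  office  salary  name  tenure  tenure_times_salary
5    CHI      69   Amy     1.0                 69.0
4    BOS     101   Amy     1.0                101.0
0    BOS     111  Hana     7.0                777.0
3     SF     120  Hana     7.0                840.0
Taking the min of column 'tenure_times_salary' gives 69.0.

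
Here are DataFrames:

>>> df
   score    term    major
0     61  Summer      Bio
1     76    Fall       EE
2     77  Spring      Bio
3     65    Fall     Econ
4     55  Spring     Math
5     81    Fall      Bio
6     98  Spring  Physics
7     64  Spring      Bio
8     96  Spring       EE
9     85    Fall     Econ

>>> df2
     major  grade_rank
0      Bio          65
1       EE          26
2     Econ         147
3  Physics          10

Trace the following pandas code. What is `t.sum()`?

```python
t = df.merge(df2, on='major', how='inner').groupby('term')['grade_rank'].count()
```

merge on 'major' (how='inner') → 9 rows:
   score    term    major  grade_rank
0     61  Summer      Bio          65
1     76    Fall       EE          26
2     77  Spring      Bio          65
3     65    Fall     Econ         147
4     81    Fall      Bio          65
5     98  Spring  Physics          10
6     64  Spring      Bio          65
7     96  Spring       EE          26
8     85    Fall     Econ         147
group by term, count of grade_rank:
term
Fall      4
Spring    4
Summer    1
Name: grade_rank, dtype: int64
sum of the resulting series → 9

9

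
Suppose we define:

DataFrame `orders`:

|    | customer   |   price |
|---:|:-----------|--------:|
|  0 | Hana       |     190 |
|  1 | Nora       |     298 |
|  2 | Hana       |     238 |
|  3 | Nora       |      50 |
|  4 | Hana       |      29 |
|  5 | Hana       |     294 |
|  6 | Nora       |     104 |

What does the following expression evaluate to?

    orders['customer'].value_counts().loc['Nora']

value_counts of customer:
customer
Hana    4
Nora    3
Name: count, dtype: int64
Then the value at index 'Nora': 3

3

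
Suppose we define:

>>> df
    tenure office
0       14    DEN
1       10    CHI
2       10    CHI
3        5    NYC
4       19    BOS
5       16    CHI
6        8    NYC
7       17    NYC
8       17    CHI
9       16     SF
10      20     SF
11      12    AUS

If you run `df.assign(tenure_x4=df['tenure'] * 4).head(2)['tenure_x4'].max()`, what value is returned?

add column tenure_x4 = df['tenure'] * 4:
    tenure office  tenure_x4
0       14    DEN         56
1       10    CHI         40
2       10    CHI         40
3        5    NYC         20
4       19    BOS         76
5       16    CHI         64
6        8    NYC         32
7       17    NYC         68
8       17    CHI         68
9       16     SF         64
10      20     SF         80
11      12    AUS         48
take first 2 rows:
   tenure office  tenure_x4
0      14    DEN         56
1      10    CHI         40
max of column 'tenure_x4' → 56

56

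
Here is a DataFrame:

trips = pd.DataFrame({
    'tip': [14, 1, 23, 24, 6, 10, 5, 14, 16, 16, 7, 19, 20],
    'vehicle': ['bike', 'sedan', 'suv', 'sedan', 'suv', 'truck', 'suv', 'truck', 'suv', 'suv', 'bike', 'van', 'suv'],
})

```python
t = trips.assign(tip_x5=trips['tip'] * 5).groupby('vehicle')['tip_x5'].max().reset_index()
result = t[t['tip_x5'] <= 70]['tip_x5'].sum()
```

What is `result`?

add column tip_x5 = trips['tip'] * 5:
    tip vehicle  tip_x5
0    14    bike      70
1     1   sedan       5
2    23     suv     115
3    24   sedan     120
4     6     suv      30
5    10   truck      50
6     5     suv      25
7    14   truck      70
8    16     suv      80
9    16     suv      80
10    7    bike      35
11   19     van      95
12   20     suv     100
group by vehicle, max of tip_x5:
vehicle
bike      70
sedan    120
suv      115
truck     70
van       95
Name: tip_x5, dtype: int64
reset_index():
  vehicle  tip_x5
0    bike      70
1   sedan     120
2     suv     115
3   truck      70
4     van      95
filter rows where tip_x5 <= 70:
  vehicle  tip_x5
0    bike      70
3   truck      70
Taking the sum of column 'tip_x5' gives 140.

140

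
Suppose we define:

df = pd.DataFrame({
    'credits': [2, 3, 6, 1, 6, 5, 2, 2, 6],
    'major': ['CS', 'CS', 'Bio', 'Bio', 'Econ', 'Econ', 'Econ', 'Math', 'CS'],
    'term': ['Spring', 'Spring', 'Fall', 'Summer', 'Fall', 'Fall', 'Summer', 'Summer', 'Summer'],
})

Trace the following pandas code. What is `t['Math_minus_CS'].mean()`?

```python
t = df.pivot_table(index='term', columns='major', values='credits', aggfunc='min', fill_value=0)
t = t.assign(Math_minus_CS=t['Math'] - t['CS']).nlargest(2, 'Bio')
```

pivot: rows=term, cols=major, min(credits):
major   Bio  CS  Econ  Math
term                       
Fall      6   0     5     0
Spring    0   2     0     0
Summer    1   6     2     2
add column Math_minus_CS = t['Math'] - t['CS']:
major   Bio  CS  Econ  Math  Math_minus_CS
term                                      
Fall      6   0     5     0              0
Spring    0   2     0     0             -2
Summer    1   6     2     2             -4
take 2 rows with largest Bio:
major   Bio  CS  Econ  Math  Math_minus_CS
term                                      
Fall      6   0     5     0              0
Summer    1   6     2     2             -4
Finally, mean of column 'Math_minus_CS' = -2.0.

-2.0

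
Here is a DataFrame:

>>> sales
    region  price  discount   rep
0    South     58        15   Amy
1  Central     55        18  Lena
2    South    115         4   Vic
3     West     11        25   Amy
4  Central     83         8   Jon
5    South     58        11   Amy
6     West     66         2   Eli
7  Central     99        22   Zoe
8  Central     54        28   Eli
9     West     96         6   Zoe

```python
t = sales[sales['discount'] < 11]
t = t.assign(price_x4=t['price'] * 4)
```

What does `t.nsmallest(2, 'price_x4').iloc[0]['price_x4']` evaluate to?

264

filter rows where discount < 11:
    region  price  discount  rep
2    South    115         4  Vic
4  Central     83         8  Jon
6     West     66         2  Eli
9     West     96         6  Zoe
add column price_x4 = t['price'] * 4:
    region  price  discount  rep  price_x4
2    South    115         4  Vic       460
4  Central     83         8  Jon       332
6     West     66         2  Eli       264
9     West     96         6  Zoe       384
take 2 rows with smallest price_x4:
    region  price  discount  rep  price_x4
6     West     66         2  Eli       264
4  Central     83         8  Jon       332
The value at position 0, column 'price_x4' is 264.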